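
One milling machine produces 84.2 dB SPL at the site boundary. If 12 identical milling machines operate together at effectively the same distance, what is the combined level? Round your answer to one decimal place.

95.0 dB SPL

N identical incoherent sources raise the level by 10·log₁₀ N.
L_total = 84.2 + 10·log₁₀(12) = 84.2 + 10.792 = 94.99 dB SPL.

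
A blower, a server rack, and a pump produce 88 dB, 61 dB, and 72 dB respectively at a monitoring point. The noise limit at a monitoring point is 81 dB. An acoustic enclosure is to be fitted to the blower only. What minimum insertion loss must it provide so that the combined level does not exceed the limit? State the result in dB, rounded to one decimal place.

7.6 dB

Everything except the blower sums to 10^(61/10) + 10^(72/10) = 1.711e+07 in linear terms, 72.33 dB.
The limit corresponds to 10^(81/10) = 1.259e+08; subtracting the fixed part leaves 1.088e+08 for the blower, i.e. 80.37 dB.
So the blower must be reduced from 88 to 80.37 dB: IL = 7.63 dB.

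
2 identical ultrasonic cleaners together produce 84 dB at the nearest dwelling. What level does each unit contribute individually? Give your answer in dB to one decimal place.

81.0 dB

For N identical incoherent sources L_total = L₁ + 10·log₁₀ N, so L₁ = 84 − 10·log₁₀(2) = 84 − 3.010.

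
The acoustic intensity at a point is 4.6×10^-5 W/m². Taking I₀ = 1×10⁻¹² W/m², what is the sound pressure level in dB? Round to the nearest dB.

77 dB

Dividing by I₀ shifts the exponent by 12: I/I₀ = 4.6×10^7.
L = 10·(0.6628 + 7) = 76.63 dB.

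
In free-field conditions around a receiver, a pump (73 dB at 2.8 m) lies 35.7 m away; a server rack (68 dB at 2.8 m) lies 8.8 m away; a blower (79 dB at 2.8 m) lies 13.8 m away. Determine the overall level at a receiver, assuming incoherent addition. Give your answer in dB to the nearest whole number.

First find each source's level at the receiver (point-source: −20·log₁₀(r/r_ref)), then combine on an intensity basis.
pump: 73 − 20·log₁₀(35.7/2.8) = 73 − 22.11 = 50.89 dB.
server rack: 68 − 20·log₁₀(8.8/2.8) = 68 − 9.95 = 58.05 dB.
blower: 79 − 20·log₁₀(13.8/2.8) = 79 − 13.85 = 65.15 dB.
Σ 10^(L/10) = 4.032e+06 → L_total = 10·log₁₀(4.032e+06) = 66.05 dB.

66 dB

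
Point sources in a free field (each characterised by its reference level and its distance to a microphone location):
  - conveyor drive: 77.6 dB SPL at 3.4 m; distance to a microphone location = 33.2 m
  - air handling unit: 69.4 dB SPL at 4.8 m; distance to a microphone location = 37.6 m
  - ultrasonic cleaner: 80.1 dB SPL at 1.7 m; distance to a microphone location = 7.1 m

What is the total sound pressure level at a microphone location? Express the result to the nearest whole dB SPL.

68 dB SPL

Apply inverse-square spreading to bring every level to the receiver, then sum 10^(L/10).
conveyor drive: 77.6 − 20·log₁₀(33.2/3.4) = 77.6 − 19.79 = 57.81 dB SPL.
air handling unit: 69.4 − 20·log₁₀(37.6/4.8) = 69.4 − 17.88 = 51.52 dB SPL.
ultrasonic cleaner: 80.1 − 20·log₁₀(7.1/1.7) = 80.1 − 12.42 = 67.68 dB SPL.
Σ 10^(L/10) = 6.612e+06 → L_total = 10·log₁₀(6.612e+06) = 68.20 dB SPL.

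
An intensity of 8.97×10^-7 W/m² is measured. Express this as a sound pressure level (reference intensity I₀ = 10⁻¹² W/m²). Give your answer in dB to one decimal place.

L = 10·log₁₀(I/I₀) = 10·log₁₀(8.97×10^-7/10⁻¹²) = 10·log₁₀(8.97×10^5).
L = 10·(0.9528 + 5) = 59.53 dB.

59.5 dB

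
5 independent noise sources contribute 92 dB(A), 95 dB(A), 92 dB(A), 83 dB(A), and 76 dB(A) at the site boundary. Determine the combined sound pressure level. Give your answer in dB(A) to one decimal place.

For uncorrelated sources the intensities add, so convert each level to linear form, sum, and take 10·log₁₀ of the total.
Σ 10^(L/10) = 10^(92/10) + 10^(95/10) + 10^(92/10) + 10^(83/10) + 10^(76/10) = 6.571e+09.
L_total = 10·log₁₀(6.571e+09) = 98.18 dB(A).

98.2 dB(A)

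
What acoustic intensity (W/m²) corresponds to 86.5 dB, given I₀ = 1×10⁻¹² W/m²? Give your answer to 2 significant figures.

0.00045 W/m²

L = 10·log₁₀(I/I₀) ⇒ I = I₀·10^(L/10) = 10⁻¹² × 10^8.65.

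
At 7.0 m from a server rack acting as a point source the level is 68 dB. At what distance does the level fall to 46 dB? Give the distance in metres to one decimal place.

88.1 m

For a point source L₁ − L₂ = 20·log₁₀(r₂/r₁), so r₂ = r₁·10^((L₁−L₂)/20).
r₂ = 7.0·10^((68−46)/20) = 7.0·10^(22.0/20) = 88.12 m.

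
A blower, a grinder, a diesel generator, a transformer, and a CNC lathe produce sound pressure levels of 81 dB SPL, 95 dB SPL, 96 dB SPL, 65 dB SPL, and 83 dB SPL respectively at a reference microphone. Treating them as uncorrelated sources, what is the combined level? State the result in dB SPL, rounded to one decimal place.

For uncorrelated sources the intensities add, so convert each level to linear form, sum, and take 10·log₁₀ of the total.
Σ 10^(L/10) = 10^(81/10) + 10^(95/10) + 10^(96/10) + 10^(65/10) + 10^(83/10) = 7.472e+09.
L_total = 10·log₁₀(7.472e+09) = 98.73 dB SPL.

98.7 dB SPL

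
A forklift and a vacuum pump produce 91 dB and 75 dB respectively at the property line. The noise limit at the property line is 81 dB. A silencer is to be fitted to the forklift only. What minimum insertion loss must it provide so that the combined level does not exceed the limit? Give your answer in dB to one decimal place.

Everything except the forklift sums to 10^(75/10) = 3.162e+07 in linear terms, 75.00 dB.
To meet 81 dB overall, the treated forklift may contribute at most 10^(81/10) − 3.162e+07 = 9.427e+07, i.e. 79.74 dB.
Required insertion loss = 91 − 79.74 = 11.26 dB.

11.3 dB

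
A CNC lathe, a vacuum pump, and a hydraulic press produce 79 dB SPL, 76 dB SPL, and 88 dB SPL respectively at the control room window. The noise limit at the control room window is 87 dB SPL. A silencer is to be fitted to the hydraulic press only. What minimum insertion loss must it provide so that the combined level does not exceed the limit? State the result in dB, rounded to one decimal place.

2.2 dB

Fixed contribution from the other sources: Σ 10^(L/10) = 10^(79/10) + 10^(76/10) = 1.192e+08 (80.76 dB SPL).
The limit corresponds to 10^(87/10) = 5.012e+08; subtracting the fixed part leaves 3.819e+08 for the hydraulic press, i.e. 85.82 dB SPL.
Required insertion loss = 88 − 85.82 = 2.18 dB.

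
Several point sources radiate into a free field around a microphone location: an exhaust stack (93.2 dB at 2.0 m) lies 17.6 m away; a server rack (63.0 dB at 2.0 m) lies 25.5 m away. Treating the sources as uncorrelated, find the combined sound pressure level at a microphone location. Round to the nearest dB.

First find each source's level at the receiver (point-source: −20·log₁₀(r/r_ref)), then combine on an intensity basis.
exhaust stack: 93.2 − 20·log₁₀(17.6/2.0) = 93.2 − 18.89 = 74.31 dB.
server rack: 63.0 − 20·log₁₀(25.5/2.0) = 63.0 − 22.11 = 40.89 dB.
Σ 10^(L/10) = 2.699e+07 → L_total = 10·log₁₀(2.699e+07) = 74.31 dB.

74 dB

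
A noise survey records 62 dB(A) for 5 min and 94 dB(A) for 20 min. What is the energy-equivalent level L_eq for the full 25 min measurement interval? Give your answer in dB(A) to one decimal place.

93.0 dB(A)

L_eq = 10·log₁₀[(1/T)·Σ tᵢ·10^(Lᵢ/10)] with T = 25 min.
Σ tᵢ·10^(Lᵢ/10) = 5·10^(62/10) + 20·10^(94/10) = 5.025e+10.
L_eq = 10·log₁₀(5.025e+10/25) = 93.03 dB(A).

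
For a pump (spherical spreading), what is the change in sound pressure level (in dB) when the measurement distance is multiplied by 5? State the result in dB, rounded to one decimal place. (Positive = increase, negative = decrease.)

With spherical spreading the level changes by −20·log₁₀(r₂/r₁).
ΔL = −20·log₁₀(5) = -13.98 dB.

-14.0 dB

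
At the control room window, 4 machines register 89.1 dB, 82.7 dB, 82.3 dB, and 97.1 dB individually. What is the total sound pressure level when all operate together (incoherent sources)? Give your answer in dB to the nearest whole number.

98 dB

Incoherent sources combine by intensity addition: L_total = 10·log₁₀(Σ 10^(L_i/10)).
Σ 10^(L/10) = 10^(89.1/10) + 10^(82.7/10) + 10^(82.3/10) + 10^(97.1/10) = 6.297e+09.
L_total = 10·log₁₀(6.297e+09) = 97.99 dB.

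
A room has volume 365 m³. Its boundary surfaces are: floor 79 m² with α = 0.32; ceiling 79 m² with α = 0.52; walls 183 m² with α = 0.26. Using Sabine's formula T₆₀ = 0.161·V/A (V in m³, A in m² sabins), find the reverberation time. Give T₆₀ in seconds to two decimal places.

0.52 s

Summing Sᵢαᵢ: 79·0.32 + 79·0.52 + 183·0.26 = 113.94 m².
T₆₀ = 0.161·V/A = 0.161·365/113.94 = 0.516 s.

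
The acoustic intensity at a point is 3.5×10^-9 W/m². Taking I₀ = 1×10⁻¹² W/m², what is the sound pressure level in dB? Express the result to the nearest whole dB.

35 dB

I/I₀ = 3.5×10^-9/10⁻¹² = 3.5×10^3, and L = 10·log₁₀(I/I₀).
L = 10·(0.5441 + 3) = 35.44 dB.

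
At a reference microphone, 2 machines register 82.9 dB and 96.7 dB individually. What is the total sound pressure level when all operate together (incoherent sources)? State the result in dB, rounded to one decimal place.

For uncorrelated sources the intensities add, so convert each level to linear form, sum, and take 10·log₁₀ of the total.
Σ 10^(L/10) = 10^(82.9/10) + 10^(96.7/10) = 4.872e+09.
L_total = 10·log₁₀(4.872e+09) = 96.88 dB.

96.9 dB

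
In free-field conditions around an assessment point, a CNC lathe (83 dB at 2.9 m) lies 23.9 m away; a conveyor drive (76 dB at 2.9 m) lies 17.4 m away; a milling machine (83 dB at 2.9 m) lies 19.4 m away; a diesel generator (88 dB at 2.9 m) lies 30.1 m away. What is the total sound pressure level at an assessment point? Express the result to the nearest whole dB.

72 dB

Propagate each source to the receiver with L = L_ref − 20·log₁₀(r/r_ref), then add intensities.
CNC lathe: 83 − 20·log₁₀(23.9/2.9) = 83 − 18.32 = 64.68 dB.
conveyor drive: 76 − 20·log₁₀(17.4/2.9) = 76 − 15.56 = 60.44 dB.
milling machine: 83 − 20·log₁₀(19.4/2.9) = 83 − 16.51 = 66.49 dB.
diesel generator: 88 − 20·log₁₀(30.1/2.9) = 88 − 20.32 = 67.68 dB.
Σ 10^(L/10) = 1.436e+07 → L_total = 10·log₁₀(1.436e+07) = 71.57 dB.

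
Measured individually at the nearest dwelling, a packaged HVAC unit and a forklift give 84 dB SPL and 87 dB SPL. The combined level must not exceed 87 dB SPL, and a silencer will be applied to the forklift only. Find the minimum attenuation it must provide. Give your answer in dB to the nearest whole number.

The untreated sources together contribute 10^(84/10) = 2.512e+08, i.e. 84.00 dB SPL.
The limit corresponds to 10^(87/10) = 5.012e+08; subtracting the fixed part leaves 2.500e+08 for the forklift, i.e. 83.98 dB SPL.
Required insertion loss = 87 − 83.98 = 3.02 dB.

3 dB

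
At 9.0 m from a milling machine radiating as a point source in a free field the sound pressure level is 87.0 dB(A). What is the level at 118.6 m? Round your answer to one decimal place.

For a point source, L₂ = L₁ − 20·log₁₀(r₂/r₁).
L₂ = 87.0 − 20·log₁₀(118.6/9.0) = 87.0 − 22.397 = 64.60 dB(A).

64.6 dB(A)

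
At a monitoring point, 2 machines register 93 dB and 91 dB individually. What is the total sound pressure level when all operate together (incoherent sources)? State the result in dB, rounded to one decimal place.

For uncorrelated sources the intensities add, so convert each level to linear form, sum, and take 10·log₁₀ of the total.
Σ 10^(L/10) = 10^(93/10) + 10^(91/10) = 3.254e+09.
L_total = 10·log₁₀(3.254e+09) = 95.12 dB.

95.1 dB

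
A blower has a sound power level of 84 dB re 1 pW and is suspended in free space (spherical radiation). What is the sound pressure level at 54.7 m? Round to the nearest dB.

Free-field spherical radiation: L_p = L_w − 10·log₁₀(4π·r²), r = 54.7 m.
4π·r² = 3.76e+04 m², 10·log₁₀ of that is 45.752 dB.
L_p = 84 − 45.752 = 38.25 dB.

38 dB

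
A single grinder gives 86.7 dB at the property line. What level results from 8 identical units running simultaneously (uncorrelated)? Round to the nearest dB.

96 dB

N identical incoherent sources raise the level by 10·log₁₀ N.
L_total = 86.7 + 10·log₁₀(8) = 86.7 + 9.031 = 95.73 dB.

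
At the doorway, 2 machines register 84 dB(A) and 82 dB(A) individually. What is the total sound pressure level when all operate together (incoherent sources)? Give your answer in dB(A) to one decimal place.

86.1 dB(A)

Incoherent sources combine by intensity addition: L_total = 10·log₁₀(Σ 10^(L_i/10)).
Σ 10^(L/10) = 10^(84/10) + 10^(82/10) = 4.097e+08.
L_total = 10·log₁₀(4.097e+08) = 86.12 dB(A).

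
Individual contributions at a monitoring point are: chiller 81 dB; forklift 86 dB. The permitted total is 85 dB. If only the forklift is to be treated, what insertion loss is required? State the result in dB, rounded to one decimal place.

3.2 dB

Fixed contribution from the other source: Σ 10^(L/10) = 10^(81/10) = 1.259e+08 (81.00 dB).
To meet 85 dB overall, the treated forklift may contribute at most 10^(85/10) − 1.259e+08 = 1.903e+08, i.e. 82.80 dB.
Required insertion loss = 86 − 82.80 = 3.20 dB.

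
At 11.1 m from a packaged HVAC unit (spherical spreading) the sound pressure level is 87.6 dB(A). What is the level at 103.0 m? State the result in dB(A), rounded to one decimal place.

Point-source attenuation: ΔL = 20·log₁₀(r₂/r₁) = 20·log₁₀(103.0/11.1) = 19.350 dB.
L₂ = 87.6 − 20·log₁₀(103.0/11.1) = 87.6 − 19.350 = 68.25 dB(A).

68.2 dB(A)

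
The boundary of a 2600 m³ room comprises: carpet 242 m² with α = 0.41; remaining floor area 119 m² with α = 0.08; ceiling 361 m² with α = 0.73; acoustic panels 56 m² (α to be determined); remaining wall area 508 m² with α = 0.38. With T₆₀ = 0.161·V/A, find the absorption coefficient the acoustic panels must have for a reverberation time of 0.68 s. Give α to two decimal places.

Required total absorption A = 0.161·2600/0.68 = 615.59 m².
Absorption from the other surfaces = 242·0.41 + 119·0.08 + 361·0.73 + 508·0.38 = 565.31 m², so the acoustic panels must supply 50.28 m² over 56 m².
α = 50.28/56 = 0.898.

0.90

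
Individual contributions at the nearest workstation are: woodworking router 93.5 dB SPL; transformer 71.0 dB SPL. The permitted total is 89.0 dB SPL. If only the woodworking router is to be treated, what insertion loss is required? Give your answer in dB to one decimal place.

4.6 dB

Everything except the woodworking router sums to 10^(71.0/10) = 1.259e+07 in linear terms, 71.00 dB SPL.
To meet 89.0 dB SPL overall, the treated woodworking router may contribute at most 10^(89.0/10) − 1.259e+07 = 7.817e+08, i.e. 88.93 dB SPL.
Required insertion loss = 93.5 − 88.93 = 4.57 dB.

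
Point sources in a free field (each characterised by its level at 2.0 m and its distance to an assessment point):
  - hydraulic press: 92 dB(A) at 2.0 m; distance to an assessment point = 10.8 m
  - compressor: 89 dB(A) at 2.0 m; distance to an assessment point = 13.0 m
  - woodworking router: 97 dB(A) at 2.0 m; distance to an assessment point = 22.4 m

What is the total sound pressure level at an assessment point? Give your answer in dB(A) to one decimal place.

80.5 dB(A)

Propagate each source to the receiver with L = L_ref − 20·log₁₀(r/r_ref), then add intensities.
hydraulic press: 92 − 20·log₁₀(10.8/2.0) = 92 − 14.65 = 77.35 dB(A).
compressor: 89 − 20·log₁₀(13.0/2.0) = 89 − 16.26 = 72.74 dB(A).
woodworking router: 97 − 20·log₁₀(22.4/2.0) = 97 − 20.98 = 76.02 dB(A).
Σ 10^(L/10) = 1.131e+08 → L_total = 10·log₁₀(1.131e+08) = 80.53 dB(A).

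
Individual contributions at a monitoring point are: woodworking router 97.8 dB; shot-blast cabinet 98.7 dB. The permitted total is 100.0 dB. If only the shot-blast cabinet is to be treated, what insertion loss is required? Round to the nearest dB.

Fixed contribution from the other source: Σ 10^(L/10) = 10^(97.8/10) = 6.026e+09 (97.80 dB).
To meet 100.0 dB overall, the treated shot-blast cabinet may contribute at most 10^(100.0/10) − 6.026e+09 = 3.974e+09, i.e. 95.99 dB.
So the shot-blast cabinet must be reduced from 98.7 to 95.99 dB: IL = 2.71 dB.

3 dB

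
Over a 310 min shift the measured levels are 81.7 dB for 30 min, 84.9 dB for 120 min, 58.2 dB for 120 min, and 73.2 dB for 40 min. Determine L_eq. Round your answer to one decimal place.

The energy average is taken in the linear domain: L_eq = 10·log₁₀[(Σ tᵢ·10^(Lᵢ/10))/T], T = 310 min.
Σ tᵢ·10^(Lᵢ/10) = 30·10^(81.7/10) + 120·10^(84.9/10) + 120·10^(58.2/10) + 40·10^(73.2/10) = 4.244e+10.
L_eq = 10·log₁₀(4.244e+10/310) = 81.36 dB.

81.4 dB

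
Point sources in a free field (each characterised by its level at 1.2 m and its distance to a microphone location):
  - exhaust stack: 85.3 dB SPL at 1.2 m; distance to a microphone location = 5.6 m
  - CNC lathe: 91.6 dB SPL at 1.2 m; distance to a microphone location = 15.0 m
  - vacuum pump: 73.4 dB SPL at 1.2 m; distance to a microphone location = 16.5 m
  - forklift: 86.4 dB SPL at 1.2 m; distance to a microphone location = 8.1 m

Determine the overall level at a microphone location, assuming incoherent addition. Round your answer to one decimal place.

First find each source's level at the receiver (point-source: −20·log₁₀(r/r_ref)), then combine on an intensity basis.
exhaust stack: 85.3 − 20·log₁₀(5.6/1.2) = 85.3 − 13.38 = 71.92 dB SPL.
CNC lathe: 91.6 − 20·log₁₀(15.0/1.2) = 91.6 − 21.94 = 69.66 dB SPL.
vacuum pump: 73.4 − 20·log₁₀(16.5/1.2) = 73.4 − 22.77 = 50.63 dB SPL.
forklift: 86.4 − 20·log₁₀(8.1/1.2) = 86.4 − 16.59 = 69.81 dB SPL.
Σ 10^(L/10) = 3.451e+07 → L_total = 10·log₁₀(3.451e+07) = 75.38 dB SPL.

75.4 dB SPL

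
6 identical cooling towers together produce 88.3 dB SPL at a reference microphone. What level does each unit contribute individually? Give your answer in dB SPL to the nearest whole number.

For N identical incoherent sources L_total = L₁ + 10·log₁₀ N, so L₁ = 88.3 − 10·log₁₀(6) = 88.3 − 7.782.

81 dB SPL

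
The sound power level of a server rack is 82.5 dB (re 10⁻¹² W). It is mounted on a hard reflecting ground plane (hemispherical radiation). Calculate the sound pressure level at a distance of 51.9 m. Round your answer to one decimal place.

The power spreads over a hemisphere of area 2π·r², so L_p = L_w − 10·log₁₀(2π·r²).
2π·r² = 1.692e+04 m², 10·log₁₀ of that is 42.285 dB.
L_p = 82.5 − 42.285 = 40.21 dB.

40.2 dB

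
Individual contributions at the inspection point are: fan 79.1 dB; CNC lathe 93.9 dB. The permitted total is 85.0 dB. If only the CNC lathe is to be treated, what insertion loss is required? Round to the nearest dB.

10 dB

Everything except the CNC lathe sums to 10^(79.1/10) = 8.128e+07 in linear terms, 79.10 dB.
The limit corresponds to 10^(85.0/10) = 3.162e+08; subtracting the fixed part leaves 2.349e+08 for the CNC lathe, i.e. 83.71 dB.
Required insertion loss = 93.9 − 83.71 = 10.19 dB.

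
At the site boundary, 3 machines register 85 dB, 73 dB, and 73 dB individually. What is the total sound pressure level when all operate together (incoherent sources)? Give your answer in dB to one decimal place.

For uncorrelated sources the intensities add, so convert each level to linear form, sum, and take 10·log₁₀ of the total.
Σ 10^(L/10) = 10^(85/10) + 10^(73/10) + 10^(73/10) = 3.561e+08.
L_total = 10·log₁₀(3.561e+08) = 85.52 dB.

85.5 dB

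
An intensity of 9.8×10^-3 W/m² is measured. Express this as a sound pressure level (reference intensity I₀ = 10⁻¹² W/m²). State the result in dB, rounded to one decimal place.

99.9 dB

L = 10·log₁₀(I/I₀) = 10·log₁₀(9.8×10^-3/10⁻¹²) = 10·log₁₀(9.8×10^9).
L = 10·(0.9912 + 9) = 99.91 dB.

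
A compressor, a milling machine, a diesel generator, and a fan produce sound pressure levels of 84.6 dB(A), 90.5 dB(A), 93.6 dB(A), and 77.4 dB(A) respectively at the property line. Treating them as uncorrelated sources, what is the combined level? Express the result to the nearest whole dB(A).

96 dB(A)

Incoherent sources combine by intensity addition: L_total = 10·log₁₀(Σ 10^(L_i/10)).
Σ 10^(L/10) = 10^(84.6/10) + 10^(90.5/10) + 10^(93.6/10) + 10^(77.4/10) = 3.756e+09.
L_total = 10·log₁₀(3.756e+09) = 95.75 dB(A).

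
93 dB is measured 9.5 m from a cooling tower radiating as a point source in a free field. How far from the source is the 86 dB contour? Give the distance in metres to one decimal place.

21.3 m

The 7.0 dB drop corresponds to a distance ratio of 10^(7.0/20) for a point source.
r₂ = 9.5·10^((93−86)/20) = 9.5·10^(7.0/20) = 21.27 m.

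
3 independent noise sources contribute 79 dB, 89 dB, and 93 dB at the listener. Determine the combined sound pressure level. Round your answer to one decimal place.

94.6 dB

Incoherent sources combine by intensity addition: L_total = 10·log₁₀(Σ 10^(L_i/10)).
Σ 10^(L/10) = 10^(79/10) + 10^(89/10) + 10^(93/10) = 2.869e+09.
L_total = 10·log₁₀(2.869e+09) = 94.58 dB.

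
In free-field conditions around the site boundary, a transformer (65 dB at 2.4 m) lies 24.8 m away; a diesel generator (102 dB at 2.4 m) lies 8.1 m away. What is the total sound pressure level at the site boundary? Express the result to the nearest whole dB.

First find each source's level at the receiver (point-source: −20·log₁₀(r/r_ref)), then combine on an intensity basis.
transformer: 65 − 20·log₁₀(24.8/2.4) = 65 − 20.28 = 44.72 dB.
diesel generator: 102 − 20·log₁₀(8.1/2.4) = 102 − 10.57 = 91.43 dB.
Σ 10^(L/10) = 1.391e+09 → L_total = 10·log₁₀(1.391e+09) = 91.43 dB.

91 dB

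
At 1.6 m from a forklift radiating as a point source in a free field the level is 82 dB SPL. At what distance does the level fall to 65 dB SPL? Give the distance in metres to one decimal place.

11.3 m

The 17.0 dB drop corresponds to a distance ratio of 10^(17.0/20) for a point source.
r₂ = 1.6·10^((82−65)/20) = 1.6·10^(17.0/20) = 11.33 m.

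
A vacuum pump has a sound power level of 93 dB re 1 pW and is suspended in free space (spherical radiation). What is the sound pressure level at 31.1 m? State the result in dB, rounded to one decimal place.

52.2 dB

The power spreads over a sphere of area 4π·r², so L_p = L_w − 10·log₁₀(4π·r²).
4π·r² = 1.215e+04 m², 10·log₁₀ of that is 40.847 dB.
L_p = 93 − 40.847 = 52.15 dB.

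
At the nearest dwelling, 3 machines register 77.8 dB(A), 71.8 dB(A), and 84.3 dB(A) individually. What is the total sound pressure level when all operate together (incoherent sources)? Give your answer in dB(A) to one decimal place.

85.4 dB(A)

For uncorrelated sources the intensities add, so convert each level to linear form, sum, and take 10·log₁₀ of the total.
Σ 10^(L/10) = 10^(77.8/10) + 10^(71.8/10) + 10^(84.3/10) = 3.445e+08.
L_total = 10·log₁₀(3.445e+08) = 85.37 dB(A).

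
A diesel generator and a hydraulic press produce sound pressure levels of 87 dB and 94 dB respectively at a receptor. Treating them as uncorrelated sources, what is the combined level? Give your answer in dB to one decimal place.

94.8 dB

Incoherent sources combine by intensity addition: L_total = 10·log₁₀(Σ 10^(L_i/10)).
Σ 10^(L/10) = 10^(87/10) + 10^(94/10) = 3.013e+09.
L_total = 10·log₁₀(3.013e+09) = 94.79 dB.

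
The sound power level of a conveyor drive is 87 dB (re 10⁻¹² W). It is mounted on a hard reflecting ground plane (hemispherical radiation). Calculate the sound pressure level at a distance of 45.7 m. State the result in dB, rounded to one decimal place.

45.8 dB

Free-field hemispherical radiation: L_p = L_w − 10·log₁₀(2π·r²), r = 45.7 m.
2π·r² = 1.312e+04 m², 10·log₁₀ of that is 41.180 dB.
L_p = 87 − 41.180 = 45.82 dB.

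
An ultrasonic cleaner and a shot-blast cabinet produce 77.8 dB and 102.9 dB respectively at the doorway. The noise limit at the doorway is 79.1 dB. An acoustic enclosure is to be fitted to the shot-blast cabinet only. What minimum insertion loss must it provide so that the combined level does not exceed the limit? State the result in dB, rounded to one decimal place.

29.7 dB

The untreated sources together contribute 10^(77.8/10) = 6.026e+07, i.e. 77.80 dB.
To meet 79.1 dB overall, the treated shot-blast cabinet may contribute at most 10^(79.1/10) − 6.026e+07 = 2.103e+07, i.e. 73.23 dB.
So the shot-blast cabinet must be reduced from 102.9 to 73.23 dB: IL = 29.67 dB.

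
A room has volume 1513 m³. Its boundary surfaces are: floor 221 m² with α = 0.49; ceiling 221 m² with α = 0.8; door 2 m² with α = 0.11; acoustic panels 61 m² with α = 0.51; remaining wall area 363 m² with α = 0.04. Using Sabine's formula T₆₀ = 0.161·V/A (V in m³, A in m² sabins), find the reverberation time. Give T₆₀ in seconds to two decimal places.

A = Σ Sᵢαᵢ = 221·0.49 + 221·0.8 + 2·0.11 + 61·0.51 + 363·0.04 = 330.94 m².
T₆₀ = 0.161 × 1513 / 330.94 = 0.736 s.

0.74 s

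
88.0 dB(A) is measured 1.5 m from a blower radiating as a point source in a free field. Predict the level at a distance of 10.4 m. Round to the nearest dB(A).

Spherical spreading from a point source gives a 20·log₁₀(r₂/r₁) drop.
L₂ = 88.0 − 20·log₁₀(10.4/1.5) = 88.0 − 16.819 = 71.18 dB(A).

71 dB(A)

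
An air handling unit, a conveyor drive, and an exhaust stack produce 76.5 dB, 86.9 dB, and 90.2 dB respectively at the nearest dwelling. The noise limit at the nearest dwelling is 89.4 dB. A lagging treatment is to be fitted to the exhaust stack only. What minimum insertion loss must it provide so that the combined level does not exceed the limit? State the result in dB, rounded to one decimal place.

The untreated sources together contribute 10^(76.5/10) + 10^(86.9/10) = 5.344e+08, i.e. 87.28 dB.
The limit corresponds to 10^(89.4/10) = 8.710e+08; subtracting the fixed part leaves 3.365e+08 for the exhaust stack, i.e. 85.27 dB.
Required insertion loss = 90.2 − 85.27 = 4.93 dB.

4.9 dB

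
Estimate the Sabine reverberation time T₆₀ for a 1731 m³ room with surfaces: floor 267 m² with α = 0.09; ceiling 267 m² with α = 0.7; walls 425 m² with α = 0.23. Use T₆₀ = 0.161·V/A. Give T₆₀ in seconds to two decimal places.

0.90 s

A = Σ Sᵢαᵢ = 267·0.09 + 267·0.7 + 425·0.23 = 308.68 m².
T₆₀ = 0.161·V/A = 0.161·1731/308.68 = 0.903 s.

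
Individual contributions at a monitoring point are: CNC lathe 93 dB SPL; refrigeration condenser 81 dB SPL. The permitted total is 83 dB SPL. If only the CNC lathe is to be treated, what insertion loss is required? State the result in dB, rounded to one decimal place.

14.3 dB

The untreated sources together contribute 10^(81/10) = 1.259e+08, i.e. 81.00 dB SPL.
To meet 83 dB SPL overall, the treated CNC lathe may contribute at most 10^(83/10) − 1.259e+08 = 7.363e+07, i.e. 78.67 dB SPL.
Required insertion loss = 93 − 78.67 = 14.33 dB.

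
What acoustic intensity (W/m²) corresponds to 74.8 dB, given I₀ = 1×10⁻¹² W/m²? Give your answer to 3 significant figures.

3.02e-05 W/m²

I = I₀·10^(L/10) = 10⁻¹² × 10^(74.8/10) = 10^(-4.520).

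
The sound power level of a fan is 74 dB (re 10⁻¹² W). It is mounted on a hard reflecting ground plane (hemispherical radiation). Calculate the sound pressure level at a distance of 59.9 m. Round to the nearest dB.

30 dB

Free-field hemispherical radiation: L_p = L_w − 10·log₁₀(2π·r²), r = 59.9 m.
2π·r² = 2.254e+04 m², 10·log₁₀ of that is 43.530 dB.
L_p = 74 − 43.530 = 30.47 dB.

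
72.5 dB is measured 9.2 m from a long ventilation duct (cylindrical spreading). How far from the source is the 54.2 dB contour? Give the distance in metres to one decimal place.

For a line source L₁ − L₂ = 10·log₁₀(r₂/r₁), so r₂ = r₁·10^((L₁−L₂)/10).
r₂ = 9.2·10^((72.5−54.2)/10) = 9.2·10^(18.3/10) = 622.00 m.

622.0 m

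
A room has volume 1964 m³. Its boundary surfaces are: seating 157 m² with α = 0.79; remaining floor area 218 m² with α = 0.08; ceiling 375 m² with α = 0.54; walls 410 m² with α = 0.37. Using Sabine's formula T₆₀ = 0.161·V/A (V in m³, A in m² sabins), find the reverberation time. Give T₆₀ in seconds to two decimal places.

A = Σ Sᵢαᵢ = 157·0.79 + 218·0.08 + 375·0.54 + 410·0.37 = 495.67 m².
T₆₀ = 0.161 × 1964 / 495.67 = 0.638 s.

0.64 s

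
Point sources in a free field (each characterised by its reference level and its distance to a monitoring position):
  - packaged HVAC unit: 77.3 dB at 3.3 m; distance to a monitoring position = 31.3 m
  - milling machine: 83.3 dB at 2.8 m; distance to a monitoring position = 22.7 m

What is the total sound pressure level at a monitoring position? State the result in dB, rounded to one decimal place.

65.9 dB

Propagate each source to the receiver with L = L_ref − 20·log₁₀(r/r_ref), then add intensities.
packaged HVAC unit: 77.3 − 20·log₁₀(31.3/3.3) = 77.3 − 19.54 = 57.76 dB.
milling machine: 83.3 − 20·log₁₀(22.7/2.8) = 83.3 − 18.18 = 65.12 dB.
Σ 10^(L/10) = 3.850e+06 → L_total = 10·log₁₀(3.850e+06) = 65.85 dB.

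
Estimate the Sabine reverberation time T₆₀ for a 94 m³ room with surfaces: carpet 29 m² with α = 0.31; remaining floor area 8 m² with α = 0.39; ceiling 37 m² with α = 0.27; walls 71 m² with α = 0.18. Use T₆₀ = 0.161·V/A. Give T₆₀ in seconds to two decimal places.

0.43 s

Summing Sᵢαᵢ: 29·0.31 + 8·0.39 + 37·0.27 + 71·0.18 = 34.88 m².
T₆₀ = 0.161·V/A = 0.161·94/34.88 = 0.434 s.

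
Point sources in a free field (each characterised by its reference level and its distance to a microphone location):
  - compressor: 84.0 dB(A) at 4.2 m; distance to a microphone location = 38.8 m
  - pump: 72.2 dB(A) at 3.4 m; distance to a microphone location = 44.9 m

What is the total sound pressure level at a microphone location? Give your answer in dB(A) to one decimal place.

64.8 dB(A)

First find each source's level at the receiver (point-source: −20·log₁₀(r/r_ref)), then combine on an intensity basis.
compressor: 84.0 − 20·log₁₀(38.8/4.2) = 84.0 − 19.31 = 64.69 dB(A).
pump: 72.2 − 20·log₁₀(44.9/3.4) = 72.2 − 22.42 = 49.78 dB(A).
Σ 10^(L/10) = 3.038e+06 → L_total = 10·log₁₀(3.038e+06) = 64.83 dB(A).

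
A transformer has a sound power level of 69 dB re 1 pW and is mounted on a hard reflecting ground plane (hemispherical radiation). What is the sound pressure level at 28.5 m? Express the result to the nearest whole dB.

32 dB

L_p = L_w − 10·log₁₀(2π·r²) with r = 28.5 m.
2π·r² = 5104 m², 10·log₁₀ of that is 37.079 dB.
L_p = 69 − 37.079 = 31.92 dB.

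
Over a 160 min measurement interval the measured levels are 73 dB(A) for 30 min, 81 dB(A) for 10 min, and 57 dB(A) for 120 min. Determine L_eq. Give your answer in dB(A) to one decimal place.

Weight each interval's intensity by its duration and average over T = 160 min:
Σ tᵢ·10^(Lᵢ/10) = 30·10^(73/10) + 10·10^(81/10) + 120·10^(57/10) = 1.918e+09.
L_eq = 10·log₁₀(1.918e+09/160) = 70.79 dB(A).

70.8 dB(A)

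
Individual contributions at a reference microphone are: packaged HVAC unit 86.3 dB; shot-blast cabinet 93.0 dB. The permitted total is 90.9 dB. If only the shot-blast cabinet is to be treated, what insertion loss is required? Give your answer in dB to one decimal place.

Fixed contribution from the other source: Σ 10^(L/10) = 10^(86.3/10) = 4.266e+08 (86.30 dB).
To meet 90.9 dB overall, the treated shot-blast cabinet may contribute at most 10^(90.9/10) − 4.266e+08 = 8.037e+08, i.e. 89.05 dB.
Required insertion loss = 93.0 − 89.05 = 3.95 dB.

3.9 dB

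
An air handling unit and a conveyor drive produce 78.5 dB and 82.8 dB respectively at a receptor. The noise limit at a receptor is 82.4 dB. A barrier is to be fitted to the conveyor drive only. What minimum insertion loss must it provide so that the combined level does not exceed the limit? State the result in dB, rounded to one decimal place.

Everything except the conveyor drive sums to 10^(78.5/10) = 7.079e+07 in linear terms, 78.50 dB.
The limit corresponds to 10^(82.4/10) = 1.738e+08; subtracting the fixed part leaves 1.030e+08 for the conveyor drive, i.e. 80.13 dB.
Required insertion loss = 82.8 − 80.13 = 2.67 dB.

2.7 dB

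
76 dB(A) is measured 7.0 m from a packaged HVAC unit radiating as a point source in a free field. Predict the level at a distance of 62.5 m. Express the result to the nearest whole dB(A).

57 dB(A)

Spherical spreading from a point source gives a 20·log₁₀(r₂/r₁) drop.
L₂ = 76 − 20·log₁₀(62.5/7.0) = 76 − 19.016 = 56.98 dB(A).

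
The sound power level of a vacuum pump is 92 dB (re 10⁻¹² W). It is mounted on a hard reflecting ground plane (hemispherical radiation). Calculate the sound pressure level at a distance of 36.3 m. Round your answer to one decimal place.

52.8 dB

L_p = L_w − 10·log₁₀(2π·r²) with r = 36.3 m.
2π·r² = 8279 m², 10·log₁₀ of that is 39.180 dB.
L_p = 92 − 39.180 = 52.82 dB.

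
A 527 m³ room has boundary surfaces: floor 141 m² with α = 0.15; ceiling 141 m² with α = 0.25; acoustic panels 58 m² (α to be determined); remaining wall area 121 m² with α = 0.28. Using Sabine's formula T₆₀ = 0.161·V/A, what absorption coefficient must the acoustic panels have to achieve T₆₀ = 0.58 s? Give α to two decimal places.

Required total absorption A = 0.161·527/0.58 = 146.29 m².
Absorption from the other surfaces = 141·0.15 + 141·0.25 + 121·0.28 = 90.28 m², so the acoustic panels must supply 56.01 m² over 58 m².
α = 56.01/58 = 0.966.

0.97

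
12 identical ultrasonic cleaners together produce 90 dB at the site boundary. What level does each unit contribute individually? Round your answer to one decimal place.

Dividing the total intensity by 12 lowers the level by 10·log₁₀ 12 = 10.792 dB: L₁ = 90 − 10.792.

79.2 dB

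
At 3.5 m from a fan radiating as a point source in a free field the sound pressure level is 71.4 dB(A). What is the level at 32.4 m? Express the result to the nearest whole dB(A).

52 dB(A)

Point-source attenuation: ΔL = 20·log₁₀(r₂/r₁) = 20·log₁₀(32.4/3.5) = 19.330 dB.
L₂ = 71.4 − 20·log₁₀(32.4/3.5) = 71.4 − 19.330 = 52.07 dB(A).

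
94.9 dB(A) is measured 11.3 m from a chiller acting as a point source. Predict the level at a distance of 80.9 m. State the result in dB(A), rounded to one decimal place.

77.8 dB(A)

Point-source attenuation: ΔL = 20·log₁₀(r₂/r₁) = 20·log₁₀(80.9/11.3) = 17.097 dB.
L₂ = 94.9 − 20·log₁₀(80.9/11.3) = 94.9 − 17.097 = 77.80 dB(A).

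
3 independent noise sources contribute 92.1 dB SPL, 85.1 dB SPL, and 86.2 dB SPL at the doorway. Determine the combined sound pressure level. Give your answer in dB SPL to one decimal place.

93.7 dB SPL

Incoherent sources combine by intensity addition: L_total = 10·log₁₀(Σ 10^(L_i/10)).
Σ 10^(L/10) = 10^(92.1/10) + 10^(85.1/10) + 10^(86.2/10) = 2.362e+09.
L_total = 10·log₁₀(2.362e+09) = 93.73 dB SPL.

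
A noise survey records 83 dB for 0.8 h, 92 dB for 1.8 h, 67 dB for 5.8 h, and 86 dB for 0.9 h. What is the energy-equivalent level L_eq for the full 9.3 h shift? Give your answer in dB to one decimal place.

The energy average is taken in the linear domain: L_eq = 10·log₁₀[(Σ tᵢ·10^(Lᵢ/10))/T], T = 9.3 h.
Σ tᵢ·10^(Lᵢ/10) = 0.8·10^(83/10) + 1.8·10^(92/10) + 5.8·10^(67/10) + 0.9·10^(86/10) = 3.400e+09.
L_eq = 10·log₁₀(3.400e+09/9.3) = 85.63 dB.

85.6 dB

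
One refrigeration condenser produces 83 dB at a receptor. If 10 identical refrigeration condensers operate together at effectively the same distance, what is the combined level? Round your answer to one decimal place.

L_total = L₁ + 10·log₁₀ N for N identical incoherent sources.
L_total = 83 + 10·log₁₀(10) = 83 + 10.000 = 93.00 dB.

93.0 dB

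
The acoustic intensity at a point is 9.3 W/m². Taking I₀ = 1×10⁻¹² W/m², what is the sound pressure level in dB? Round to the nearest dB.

130 dB

I/I₀ = 9.3/10⁻¹² = 9.3×10^12, and L = 10·log₁₀(I/I₀).
L = 10·(0.9685 + 12) = 129.68 dB.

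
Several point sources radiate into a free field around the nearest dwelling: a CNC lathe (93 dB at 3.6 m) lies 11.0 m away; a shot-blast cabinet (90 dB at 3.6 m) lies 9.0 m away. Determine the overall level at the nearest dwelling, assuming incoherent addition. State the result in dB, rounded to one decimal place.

85.7 dB

Propagate each source to the receiver with L = L_ref − 20·log₁₀(r/r_ref), then add intensities.
CNC lathe: 93 − 20·log₁₀(11.0/3.6) = 93 − 9.70 = 83.30 dB.
shot-blast cabinet: 90 − 20·log₁₀(9.0/3.6) = 90 − 7.96 = 82.04 dB.
Σ 10^(L/10) = 3.737e+08 → L_total = 10·log₁₀(3.737e+08) = 85.73 dB.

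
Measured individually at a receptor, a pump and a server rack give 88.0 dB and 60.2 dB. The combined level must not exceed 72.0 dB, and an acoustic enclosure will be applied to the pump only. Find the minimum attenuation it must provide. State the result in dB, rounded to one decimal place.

16.3 dB

Everything except the pump sums to 10^(60.2/10) = 1.047e+06 in linear terms, 60.20 dB.
To meet 72.0 dB overall, the treated pump may contribute at most 10^(72.0/10) − 1.047e+06 = 1.480e+07, i.e. 71.70 dB.
Required insertion loss = 88.0 − 71.70 = 16.30 dB.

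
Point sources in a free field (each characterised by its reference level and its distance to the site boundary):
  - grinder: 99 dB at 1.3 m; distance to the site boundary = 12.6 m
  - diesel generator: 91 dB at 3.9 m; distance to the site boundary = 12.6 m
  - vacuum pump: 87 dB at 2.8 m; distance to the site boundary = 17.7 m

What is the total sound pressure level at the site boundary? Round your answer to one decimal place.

First find each source's level at the receiver (point-source: −20·log₁₀(r/r_ref)), then combine on an intensity basis.
grinder: 99 − 20·log₁₀(12.6/1.3) = 99 − 19.73 = 79.27 dB.
diesel generator: 91 − 20·log₁₀(12.6/3.9) = 91 − 10.19 = 80.81 dB.
vacuum pump: 87 − 20·log₁₀(17.7/2.8) = 87 − 16.02 = 70.98 dB.
Σ 10^(L/10) = 2.177e+08 → L_total = 10·log₁₀(2.177e+08) = 83.38 dB.

83.4 dB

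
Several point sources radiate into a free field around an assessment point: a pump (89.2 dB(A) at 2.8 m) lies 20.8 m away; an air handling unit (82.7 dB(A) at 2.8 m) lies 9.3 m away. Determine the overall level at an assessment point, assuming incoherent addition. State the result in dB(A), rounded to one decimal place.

75.0 dB(A)

Apply inverse-square spreading to bring every level to the receiver, then sum 10^(L/10).
pump: 89.2 − 20·log₁₀(20.8/2.8) = 89.2 − 17.42 = 71.78 dB(A).
air handling unit: 82.7 − 20·log₁₀(9.3/2.8) = 82.7 − 10.43 = 72.27 dB(A).
Σ 10^(L/10) = 3.195e+07 → L_total = 10·log₁₀(3.195e+07) = 75.04 dB(A).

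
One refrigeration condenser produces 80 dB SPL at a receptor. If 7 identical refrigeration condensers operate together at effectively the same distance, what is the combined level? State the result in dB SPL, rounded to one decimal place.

N identical incoherent sources raise the level by 10·log₁₀ N.
L_total = 80 + 10·log₁₀(7) = 80 + 8.451 = 88.45 dB SPL.

88.5 dB SPL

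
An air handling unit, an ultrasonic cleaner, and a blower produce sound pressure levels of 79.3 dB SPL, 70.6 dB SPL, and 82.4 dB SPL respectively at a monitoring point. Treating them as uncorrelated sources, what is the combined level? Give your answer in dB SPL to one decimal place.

84.3 dB SPL

For uncorrelated sources the intensities add, so convert each level to linear form, sum, and take 10·log₁₀ of the total.
Σ 10^(L/10) = 10^(79.3/10) + 10^(70.6/10) + 10^(82.4/10) = 2.704e+08.
L_total = 10·log₁₀(2.704e+08) = 84.32 dB SPL.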